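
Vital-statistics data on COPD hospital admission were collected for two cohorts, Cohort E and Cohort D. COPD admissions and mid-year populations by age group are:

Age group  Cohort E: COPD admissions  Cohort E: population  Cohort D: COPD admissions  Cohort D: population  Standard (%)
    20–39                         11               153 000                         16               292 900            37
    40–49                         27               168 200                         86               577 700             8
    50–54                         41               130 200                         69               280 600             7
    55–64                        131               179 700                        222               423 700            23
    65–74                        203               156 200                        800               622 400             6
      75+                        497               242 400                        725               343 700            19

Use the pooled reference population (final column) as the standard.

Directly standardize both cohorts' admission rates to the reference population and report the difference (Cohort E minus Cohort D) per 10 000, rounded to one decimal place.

0.5

Age-specific rates per 10 000 for Cohort E: 0.72, 1.61, 3.15, 7.29, 13.00, 20.50.
For Cohort D: 0.55, 1.49, 2.46, 5.24, 12.85, 21.09.
Standard weights: 0.37, 0.08, 0.07, 0.23, 0.06, 0.19.
Cohort E: 0.3700×0.72 + 0.0800×1.61 + 0.0700×3.15 + 0.2300×7.29 + 0.0600×13.00 + 0.1900×20.50 = 6.9669 per 10 000.
Cohort D: 0.3700×0.55 + 0.0800×1.49 + 0.0700×2.46 + 0.2300×5.24 + 0.0600×12.85 + 0.1900×21.09 = 6.4775 per 10 000.
Difference = 6.9669 − 6.4775 = 0.4894.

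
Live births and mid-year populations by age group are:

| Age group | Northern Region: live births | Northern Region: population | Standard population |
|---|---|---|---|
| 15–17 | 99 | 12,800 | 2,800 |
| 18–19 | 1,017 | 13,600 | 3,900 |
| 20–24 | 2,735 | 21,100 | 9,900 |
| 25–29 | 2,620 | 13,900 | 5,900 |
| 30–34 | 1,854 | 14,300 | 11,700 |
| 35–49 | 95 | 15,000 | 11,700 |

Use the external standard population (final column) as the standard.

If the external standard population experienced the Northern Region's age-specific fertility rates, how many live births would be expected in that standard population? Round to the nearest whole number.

Age-specific rates per 1,000 for the Northern Region: 7.734, 74.779, 129.621, 188.489, 129.650, 6.333.
Expected live births = Σ (standard pop × age-specific rate ÷ 1,000)
= 2,800×7.734/1,000 + 3,900×74.779/1,000 + 9,900×129.621/1,000 + 5,900×188.489/1,000 + 11,700×129.650/1,000 + 11,700×6.333/1,000
= 21.66 + 291.64 + 1283.25 + 1112.09 + 1516.91 + 74.10 = 4299.64.

4300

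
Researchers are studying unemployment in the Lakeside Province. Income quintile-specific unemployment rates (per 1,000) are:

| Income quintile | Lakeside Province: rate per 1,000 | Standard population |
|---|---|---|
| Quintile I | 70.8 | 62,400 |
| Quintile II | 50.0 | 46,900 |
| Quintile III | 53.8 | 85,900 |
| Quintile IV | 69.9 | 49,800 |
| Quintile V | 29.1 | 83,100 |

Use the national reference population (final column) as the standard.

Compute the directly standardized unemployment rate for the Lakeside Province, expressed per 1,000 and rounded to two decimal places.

52.68

Standard total = 328,100; weights = 0.1902, 0.1429, 0.2618, 0.1518, 0.2533.
Standardized rate: 0.1902×70.8 + 0.1429×50.0 + 0.2618×53.8 + 0.1518×69.9 + 0.2533×29.1 = 52.6778 per 1,000.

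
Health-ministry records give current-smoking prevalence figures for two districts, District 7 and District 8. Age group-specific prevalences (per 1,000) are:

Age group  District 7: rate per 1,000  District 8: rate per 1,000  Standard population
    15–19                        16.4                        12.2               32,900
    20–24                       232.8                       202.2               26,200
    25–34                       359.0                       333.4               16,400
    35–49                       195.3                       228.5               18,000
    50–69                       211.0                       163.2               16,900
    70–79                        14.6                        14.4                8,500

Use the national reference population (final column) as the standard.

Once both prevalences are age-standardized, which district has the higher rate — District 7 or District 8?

Standard total = 118,900; weights = 0.2767, 0.2204, 0.1379, 0.1514, 0.1421, 0.0715.
District 7: 0.2767×16.4 + 0.2204×232.8 + 0.1379×359.0 + 0.1514×195.3 + 0.1421×211.0 + 0.0715×14.6 = 165.9539 per 1,000.
District 8: 0.2767×12.2 + 0.2204×202.2 + 0.1379×333.4 + 0.1514×228.5 + 0.1421×163.2 + 0.0715×14.4 = 152.7356 per 1,000.

District 7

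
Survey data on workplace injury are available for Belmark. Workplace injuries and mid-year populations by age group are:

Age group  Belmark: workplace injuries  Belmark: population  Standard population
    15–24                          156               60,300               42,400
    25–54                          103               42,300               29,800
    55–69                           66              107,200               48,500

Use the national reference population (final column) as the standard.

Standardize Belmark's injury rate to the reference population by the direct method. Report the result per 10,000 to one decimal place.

Age-specific rates per 10,000 for Belmark: 25.87, 24.35, 6.16.
Standard total = 120,700; weights = 0.3513, 0.2469, 0.4018.
Standardized rate: 0.3513×25.87 + 0.2469×24.35 + 0.4018×6.16 = 17.5737 per 10,000.

17.6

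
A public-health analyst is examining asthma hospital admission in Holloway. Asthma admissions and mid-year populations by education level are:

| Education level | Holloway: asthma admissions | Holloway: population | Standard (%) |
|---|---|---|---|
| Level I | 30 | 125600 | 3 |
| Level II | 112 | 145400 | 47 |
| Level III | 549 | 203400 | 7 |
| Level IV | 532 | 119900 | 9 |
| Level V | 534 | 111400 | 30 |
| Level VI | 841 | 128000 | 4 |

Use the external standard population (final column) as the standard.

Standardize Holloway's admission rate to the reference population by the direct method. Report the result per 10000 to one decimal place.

Education-specific rates per 10000 for Holloway: 2.39, 7.70, 26.99, 44.37, 47.94, 65.70.
Standard weights: 0.03, 0.47, 0.07, 0.09, 0.30, 0.04.
Standardized rate: 0.0300×2.39 + 0.4700×7.70 + 0.0700×26.99 + 0.0900×44.37 + 0.3000×47.94 + 0.0400×65.70 = 26.5835 per 10000.

26.6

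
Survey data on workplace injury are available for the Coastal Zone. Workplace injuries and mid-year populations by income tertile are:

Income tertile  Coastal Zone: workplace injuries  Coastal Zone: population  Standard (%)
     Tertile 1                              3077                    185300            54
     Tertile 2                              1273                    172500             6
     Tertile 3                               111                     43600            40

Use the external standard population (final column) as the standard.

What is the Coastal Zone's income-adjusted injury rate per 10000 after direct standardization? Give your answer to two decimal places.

104.28

Income-specific rates per 10000 for the Coastal Zone: 166.06, 73.80, 25.46.
Standard weights: 0.54, 0.06, 0.40.
Standardized rate: 0.5400×166.06 + 0.0600×73.80 + 0.4000×25.46 = 104.2810 per 10000.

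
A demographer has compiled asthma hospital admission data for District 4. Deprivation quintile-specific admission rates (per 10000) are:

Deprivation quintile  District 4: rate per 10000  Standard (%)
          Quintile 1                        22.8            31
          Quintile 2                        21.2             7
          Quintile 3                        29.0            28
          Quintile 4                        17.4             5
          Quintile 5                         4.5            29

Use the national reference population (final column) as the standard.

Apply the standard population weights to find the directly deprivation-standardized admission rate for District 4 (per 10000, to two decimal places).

Standard weights: 0.31, 0.07, 0.28, 0.05, 0.29.
Standardized rate: 0.3100×22.8 + 0.0700×21.2 + 0.2800×29.0 + 0.0500×17.4 + 0.2900×4.5 = 18.8470 per 10000.

18.85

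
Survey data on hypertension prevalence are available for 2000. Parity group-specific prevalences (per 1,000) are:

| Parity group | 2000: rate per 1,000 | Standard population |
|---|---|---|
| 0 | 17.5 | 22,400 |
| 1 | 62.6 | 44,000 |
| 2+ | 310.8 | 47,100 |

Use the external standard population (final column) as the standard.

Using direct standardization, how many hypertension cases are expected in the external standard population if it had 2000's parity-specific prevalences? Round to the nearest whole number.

17785

Expected hypertension cases = Σ (standard pop × parity-specific rate ÷ 1,000)
= 22,400×17.5/1,000 + 44,000×62.6/1,000 + 47,100×310.8/1,000
= 392.00 + 2754.40 + 14638.68 = 17785.08.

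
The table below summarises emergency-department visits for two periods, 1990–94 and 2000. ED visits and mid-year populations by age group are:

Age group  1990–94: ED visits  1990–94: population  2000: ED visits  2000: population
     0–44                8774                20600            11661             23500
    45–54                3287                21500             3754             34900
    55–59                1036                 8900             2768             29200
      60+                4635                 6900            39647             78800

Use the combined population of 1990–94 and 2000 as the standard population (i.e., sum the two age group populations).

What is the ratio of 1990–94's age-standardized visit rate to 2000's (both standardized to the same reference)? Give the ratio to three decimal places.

1.197

Age-specific rates per 1000 for 1990–94: 425.922, 152.884, 116.404, 671.739.
For 2000: 496.213, 107.564, 94.795, 503.135.
Combined standard total = 224300; weights = 0.1966, 0.2514, 0.1699, 0.3821.
1990–94: 0.1966×425.922 + 0.2514×152.884 + 0.1699×116.404 + 0.3821×671.739 = 398.6129 per 1000.
2000: 0.1966×496.213 + 0.2514×107.564 + 0.1699×94.795 + 0.3821×503.135 = 332.9466 per 1000.
Ratio = 398.6129 ÷ 332.9466 = 1.19723.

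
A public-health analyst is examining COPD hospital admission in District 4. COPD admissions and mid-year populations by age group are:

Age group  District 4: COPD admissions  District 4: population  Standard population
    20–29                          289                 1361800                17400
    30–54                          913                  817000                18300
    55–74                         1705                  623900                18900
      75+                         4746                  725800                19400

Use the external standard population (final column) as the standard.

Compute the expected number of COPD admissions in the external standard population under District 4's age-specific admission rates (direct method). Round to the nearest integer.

Age-specific rates per 10000 for District 4: 2.12, 11.18, 27.33, 65.39.
Expected COPD admissions = Σ (standard pop × age-specific rate ÷ 10000)
= 17400×2.12/10000 + 18300×11.18/10000 + 18900×27.33/10000 + 19400×65.39/10000
= 3.69 + 20.45 + 51.65 + 126.86 = 202.65.

203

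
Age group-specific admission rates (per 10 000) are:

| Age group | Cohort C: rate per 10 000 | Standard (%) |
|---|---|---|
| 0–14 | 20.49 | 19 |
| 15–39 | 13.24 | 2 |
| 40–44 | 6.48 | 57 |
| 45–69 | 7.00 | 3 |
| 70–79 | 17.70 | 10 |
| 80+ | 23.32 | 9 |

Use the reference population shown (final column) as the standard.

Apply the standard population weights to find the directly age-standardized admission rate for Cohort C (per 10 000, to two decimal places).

11.93

Standard weights: 0.19, 0.02, 0.57, 0.03, 0.10, 0.09.
Standardized rate: 0.1900×20.49 + 0.0200×13.24 + 0.5700×6.48 + 0.0300×7.00 + 0.1000×17.70 + 0.0900×23.32 = 11.9303 per 10 000.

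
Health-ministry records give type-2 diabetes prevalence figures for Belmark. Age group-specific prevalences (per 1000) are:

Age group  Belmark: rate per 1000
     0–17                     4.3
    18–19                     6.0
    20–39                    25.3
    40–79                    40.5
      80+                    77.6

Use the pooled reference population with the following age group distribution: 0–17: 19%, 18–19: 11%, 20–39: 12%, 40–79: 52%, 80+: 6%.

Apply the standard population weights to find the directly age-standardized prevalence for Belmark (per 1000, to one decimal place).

Standard weights: 0.19, 0.11, 0.12, 0.52, 0.06.
Standardized rate: 0.1900×4.3 + 0.1100×6.0 + 0.1200×25.3 + 0.5200×40.5 + 0.0600×77.6 = 30.2290 per 1000.

30.2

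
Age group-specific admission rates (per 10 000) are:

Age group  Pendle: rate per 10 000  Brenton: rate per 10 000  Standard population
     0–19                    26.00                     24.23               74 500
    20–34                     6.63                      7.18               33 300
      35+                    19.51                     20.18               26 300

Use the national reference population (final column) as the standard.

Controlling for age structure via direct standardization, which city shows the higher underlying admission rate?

Standard total = 134 100; weights = 0.5556, 0.2483, 0.1961.
Pendle: 0.5556×26.00 + 0.2483×6.63 + 0.1961×19.51 = 19.9172 per 10 000.
Brenton: 0.5556×24.23 + 0.2483×7.18 + 0.1961×20.18 = 19.2018 per 10 000.

Pendle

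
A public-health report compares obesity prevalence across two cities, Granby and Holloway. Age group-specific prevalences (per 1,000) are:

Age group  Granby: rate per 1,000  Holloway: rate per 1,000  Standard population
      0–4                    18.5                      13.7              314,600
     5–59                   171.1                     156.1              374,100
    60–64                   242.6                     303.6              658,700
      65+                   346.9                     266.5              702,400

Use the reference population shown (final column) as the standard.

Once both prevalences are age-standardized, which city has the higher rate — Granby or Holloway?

Granby

Standard total = 2,049,800; weights = 0.1535, 0.1825, 0.3213, 0.3427.
Granby: 0.1535×18.5 + 0.1825×171.1 + 0.3213×242.6 + 0.3427×346.9 = 230.8966 per 1,000.
Holloway: 0.1535×13.7 + 0.1825×156.1 + 0.3213×303.6 + 0.3427×266.5 = 219.4741 per 1,000.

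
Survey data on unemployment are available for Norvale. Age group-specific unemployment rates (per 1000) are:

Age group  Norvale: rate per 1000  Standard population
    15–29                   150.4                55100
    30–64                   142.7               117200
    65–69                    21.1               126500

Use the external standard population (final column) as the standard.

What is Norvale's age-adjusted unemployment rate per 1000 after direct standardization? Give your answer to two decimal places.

92.64

Standard total = 298800; weights = 0.1844, 0.3922, 0.4234.
Standardized rate: 0.1844×150.4 + 0.3922×142.7 + 0.4234×21.1 = 92.6393 per 1000.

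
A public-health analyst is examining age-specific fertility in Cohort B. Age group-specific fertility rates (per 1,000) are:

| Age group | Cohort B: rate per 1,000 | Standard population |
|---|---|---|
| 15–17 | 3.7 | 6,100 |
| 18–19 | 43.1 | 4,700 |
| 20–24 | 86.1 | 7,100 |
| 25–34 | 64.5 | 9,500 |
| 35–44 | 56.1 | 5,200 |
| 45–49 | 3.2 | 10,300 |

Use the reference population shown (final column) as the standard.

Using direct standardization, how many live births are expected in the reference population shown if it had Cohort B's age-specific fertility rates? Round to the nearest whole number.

Expected live births = Σ (standard pop × age-specific rate ÷ 1,000)
= 6,100×3.7/1,000 + 4,700×43.1/1,000 + 7,100×86.1/1,000 + 9,500×64.5/1,000 + 5,200×56.1/1,000 + 10,300×3.2/1,000
= 22.57 + 202.57 + 611.31 + 612.75 + 291.72 + 32.96 = 1773.88.

1774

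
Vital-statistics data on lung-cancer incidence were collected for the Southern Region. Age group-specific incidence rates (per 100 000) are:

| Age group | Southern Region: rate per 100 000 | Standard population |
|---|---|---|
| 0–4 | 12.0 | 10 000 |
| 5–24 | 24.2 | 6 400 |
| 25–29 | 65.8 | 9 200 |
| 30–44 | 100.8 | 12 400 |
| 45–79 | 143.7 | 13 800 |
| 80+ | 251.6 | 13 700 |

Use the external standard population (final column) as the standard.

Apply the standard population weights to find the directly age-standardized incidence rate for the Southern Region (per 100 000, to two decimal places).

Standard total = 65 500; weights = 0.1527, 0.0977, 0.1405, 0.1893, 0.2107, 0.2092.
Standardized rate: 0.1527×12.0 + 0.0977×24.2 + 0.1405×65.8 + 0.1893×100.8 + 0.2107×143.7 + 0.2092×251.6 = 115.4220 per 100 000.

115.42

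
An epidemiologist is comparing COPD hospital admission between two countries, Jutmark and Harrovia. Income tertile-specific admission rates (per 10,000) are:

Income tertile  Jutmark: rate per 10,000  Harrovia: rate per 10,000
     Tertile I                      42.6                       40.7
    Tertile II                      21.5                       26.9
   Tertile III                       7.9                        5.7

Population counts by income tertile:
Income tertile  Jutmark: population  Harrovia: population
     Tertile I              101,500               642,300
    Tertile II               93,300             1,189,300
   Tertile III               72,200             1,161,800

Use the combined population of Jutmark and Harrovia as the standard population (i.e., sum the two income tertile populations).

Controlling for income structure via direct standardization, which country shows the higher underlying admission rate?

Harrovia

Combined standard total = 3,260,400; weights = 0.2281, 0.3934, 0.3785.
Jutmark: 0.2281×42.6 + 0.3934×21.5 + 0.3785×7.9 = 21.1662 per 10,000.
Harrovia: 0.2281×40.7 + 0.3934×26.9 + 0.3785×5.7 = 22.0244 per 10,000.
The crude rates (25.84 vs 21.63) would put Jutmark higher, but that reflects its income composition; once standardized to a common income structure, Harrovia has the higher underlying rate.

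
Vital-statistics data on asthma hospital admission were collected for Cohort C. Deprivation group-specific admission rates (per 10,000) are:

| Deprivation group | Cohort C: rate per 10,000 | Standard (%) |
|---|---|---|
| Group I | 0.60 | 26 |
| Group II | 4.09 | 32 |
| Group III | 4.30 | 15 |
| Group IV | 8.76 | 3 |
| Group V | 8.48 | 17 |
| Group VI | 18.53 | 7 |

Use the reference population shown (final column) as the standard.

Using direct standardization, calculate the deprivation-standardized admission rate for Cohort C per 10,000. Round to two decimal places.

5.11

Standard weights: 0.26, 0.32, 0.15, 0.03, 0.17, 0.07.
Standardized rate: 0.2600×0.60 + 0.3200×4.09 + 0.1500×4.30 + 0.0300×8.76 + 0.1700×8.48 + 0.0700×18.53 = 5.1113 per 10,000.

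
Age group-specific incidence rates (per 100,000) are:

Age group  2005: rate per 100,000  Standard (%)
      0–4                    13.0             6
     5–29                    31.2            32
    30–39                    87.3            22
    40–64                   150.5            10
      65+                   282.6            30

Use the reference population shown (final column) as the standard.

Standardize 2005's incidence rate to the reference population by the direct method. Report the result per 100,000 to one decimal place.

129.8

Standard weights: 0.06, 0.32, 0.22, 0.10, 0.30.
Standardized rate: 0.0600×13.0 + 0.3200×31.2 + 0.2200×87.3 + 0.1000×150.5 + 0.3000×282.6 = 129.8000 per 100,000.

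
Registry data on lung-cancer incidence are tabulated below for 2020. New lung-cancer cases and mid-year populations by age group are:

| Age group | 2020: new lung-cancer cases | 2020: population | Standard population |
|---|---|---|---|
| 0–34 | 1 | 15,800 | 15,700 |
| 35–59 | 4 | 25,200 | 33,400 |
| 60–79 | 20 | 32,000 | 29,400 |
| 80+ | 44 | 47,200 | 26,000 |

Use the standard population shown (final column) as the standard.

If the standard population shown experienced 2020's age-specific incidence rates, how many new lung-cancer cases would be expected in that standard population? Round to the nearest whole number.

Age-specific rates per 100,000 for 2020: 6.33, 15.87, 62.50, 93.22.
Expected new lung-cancer cases = Σ (standard pop × age-specific rate ÷ 100,000)
= 15,700×6.33/100,000 + 33,400×15.87/100,000 + 29,400×62.50/100,000 + 26,000×93.22/100,000
= 0.99 + 5.30 + 18.38 + 24.24 = 48.91.

49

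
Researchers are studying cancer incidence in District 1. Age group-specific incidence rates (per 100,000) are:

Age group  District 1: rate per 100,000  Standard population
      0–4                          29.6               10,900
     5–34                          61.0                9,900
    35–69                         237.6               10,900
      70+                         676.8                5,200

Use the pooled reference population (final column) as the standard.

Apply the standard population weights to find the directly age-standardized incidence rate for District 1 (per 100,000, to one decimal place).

190.7

Standard total = 36,900; weights = 0.2954, 0.2683, 0.2954, 0.1409.
Standardized rate: 0.2954×29.6 + 0.2683×61.0 + 0.2954×237.6 + 0.1409×676.8 = 190.6705 per 100,000.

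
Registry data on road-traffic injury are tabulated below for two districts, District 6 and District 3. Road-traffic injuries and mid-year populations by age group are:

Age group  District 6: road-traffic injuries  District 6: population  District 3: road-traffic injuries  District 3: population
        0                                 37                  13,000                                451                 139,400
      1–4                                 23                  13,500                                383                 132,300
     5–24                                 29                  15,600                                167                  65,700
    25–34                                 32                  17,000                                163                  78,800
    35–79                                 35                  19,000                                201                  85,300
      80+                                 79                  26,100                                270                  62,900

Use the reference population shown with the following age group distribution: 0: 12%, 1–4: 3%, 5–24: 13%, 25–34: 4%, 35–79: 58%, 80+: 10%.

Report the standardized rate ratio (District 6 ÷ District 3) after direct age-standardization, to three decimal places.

Age-specific rates per 100,000 for District 6: 284.62, 170.37, 185.90, 188.24, 184.21, 302.68.
For District 3: 323.53, 289.49, 254.19, 206.85, 235.64, 429.25.
Standard weights: 0.12, 0.03, 0.13, 0.04, 0.58, 0.10.
District 6: 0.1200×284.62 + 0.0300×170.37 + 0.1300×185.90 + 0.0400×188.24 + 0.5800×184.21 + 0.1000×302.68 = 208.0713 per 100,000.
District 3: 0.1200×323.53 + 0.0300×289.49 + 0.1300×254.19 + 0.0400×206.85 + 0.5800×235.64 + 0.1000×429.25 = 268.4224 per 100,000.
Ratio = 208.0713 ÷ 268.4224 = 0.77516.

0.775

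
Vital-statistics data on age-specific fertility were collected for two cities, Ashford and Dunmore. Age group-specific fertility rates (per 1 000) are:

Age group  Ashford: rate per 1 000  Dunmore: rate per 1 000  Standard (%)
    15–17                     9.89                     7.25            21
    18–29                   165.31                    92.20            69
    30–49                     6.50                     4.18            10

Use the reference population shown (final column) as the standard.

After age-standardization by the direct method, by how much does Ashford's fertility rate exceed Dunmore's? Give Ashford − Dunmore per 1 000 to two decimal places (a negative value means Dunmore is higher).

51.23

Standard weights: 0.21, 0.69, 0.10.
Ashford: 0.2100×9.89 + 0.6900×165.31 + 0.1000×6.50 = 116.7908 per 1 000.
Dunmore: 0.2100×7.25 + 0.6900×92.20 + 0.1000×4.18 = 65.5585 per 1 000.
Difference = 116.7908 − 65.5585 = 51.2323.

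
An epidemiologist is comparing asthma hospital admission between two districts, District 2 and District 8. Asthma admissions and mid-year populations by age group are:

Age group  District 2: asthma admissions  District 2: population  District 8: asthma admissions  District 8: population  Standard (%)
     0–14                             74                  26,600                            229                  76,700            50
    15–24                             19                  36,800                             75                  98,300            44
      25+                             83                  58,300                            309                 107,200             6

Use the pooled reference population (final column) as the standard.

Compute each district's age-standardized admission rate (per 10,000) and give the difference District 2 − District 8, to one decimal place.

Age-specific rates per 10,000 for District 2: 27.82, 5.16, 14.24.
For District 8: 29.86, 7.63, 28.82.
Standard weights: 0.50, 0.44, 0.06.
District 2: 0.5000×27.82 + 0.4400×5.16 + 0.0600×14.24 = 17.0357 per 10,000.
District 8: 0.5000×29.86 + 0.4400×7.63 + 0.0600×28.82 = 20.0148 per 10,000.
Difference = 17.0357 − 20.0148 = -2.9791.

-3.0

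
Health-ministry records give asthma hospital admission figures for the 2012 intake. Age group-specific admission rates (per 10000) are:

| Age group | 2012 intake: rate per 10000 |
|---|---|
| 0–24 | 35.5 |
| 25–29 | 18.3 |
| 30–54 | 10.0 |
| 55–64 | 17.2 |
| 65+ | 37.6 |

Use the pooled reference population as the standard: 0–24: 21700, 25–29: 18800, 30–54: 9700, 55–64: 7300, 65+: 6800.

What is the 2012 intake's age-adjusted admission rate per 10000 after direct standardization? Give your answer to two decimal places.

24.77

Standard total = 64300; weights = 0.3375, 0.2924, 0.1509, 0.1135, 0.1058.
Standardized rate: 0.3375×35.5 + 0.2924×18.3 + 0.1509×10.0 + 0.1135×17.2 + 0.1058×37.6 = 24.7687 per 10000.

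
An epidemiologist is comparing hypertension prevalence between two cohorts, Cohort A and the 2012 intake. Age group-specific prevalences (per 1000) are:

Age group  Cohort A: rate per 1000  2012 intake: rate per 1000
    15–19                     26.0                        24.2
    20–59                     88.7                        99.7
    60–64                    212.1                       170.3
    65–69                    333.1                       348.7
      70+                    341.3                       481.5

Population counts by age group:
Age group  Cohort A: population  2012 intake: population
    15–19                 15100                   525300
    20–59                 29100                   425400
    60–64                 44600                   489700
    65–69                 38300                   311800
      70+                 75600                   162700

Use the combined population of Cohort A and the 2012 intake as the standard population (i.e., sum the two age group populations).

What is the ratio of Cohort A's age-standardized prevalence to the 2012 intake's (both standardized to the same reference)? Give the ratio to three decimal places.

Combined standard total = 2117600; weights = 0.2552, 0.2146, 0.2523, 0.1653, 0.1125.
Cohort A: 0.2552×26.0 + 0.2146×88.7 + 0.2523×212.1 + 0.1653×333.1 + 0.1125×341.3 = 172.6670 per 1000.
The 2012 intake: 0.2552×24.2 + 0.2146×99.7 + 0.2523×170.3 + 0.1653×348.7 + 0.1125×481.5 = 182.3781 per 1000.
Ratio = 172.6670 ÷ 182.3781 = 0.94675.

0.947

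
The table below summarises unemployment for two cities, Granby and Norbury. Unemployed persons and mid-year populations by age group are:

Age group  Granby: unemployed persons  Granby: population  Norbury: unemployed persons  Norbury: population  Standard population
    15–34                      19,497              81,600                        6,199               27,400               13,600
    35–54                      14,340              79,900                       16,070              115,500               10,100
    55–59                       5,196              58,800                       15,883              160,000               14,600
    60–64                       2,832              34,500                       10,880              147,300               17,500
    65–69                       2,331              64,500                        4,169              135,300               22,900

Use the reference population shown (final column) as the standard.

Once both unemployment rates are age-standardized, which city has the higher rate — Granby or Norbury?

Granby

Age-specific rates per 1,000 for Granby: 238.934, 179.474, 88.367, 82.087, 36.140.
For Norbury: 226.241, 139.134, 99.269, 73.863, 30.813.
Standard total = 78,700; weights = 0.1728, 0.1283, 0.1855, 0.2224, 0.2910.
Granby: 0.1728×238.934 + 0.1283×179.474 + 0.1855×88.367 + 0.2224×82.087 + 0.2910×36.140 = 109.4850 per 1,000.
Norbury: 0.1728×226.241 + 0.1283×139.134 + 0.1855×99.269 + 0.2224×73.863 + 0.2910×30.813 = 100.7582 per 1,000.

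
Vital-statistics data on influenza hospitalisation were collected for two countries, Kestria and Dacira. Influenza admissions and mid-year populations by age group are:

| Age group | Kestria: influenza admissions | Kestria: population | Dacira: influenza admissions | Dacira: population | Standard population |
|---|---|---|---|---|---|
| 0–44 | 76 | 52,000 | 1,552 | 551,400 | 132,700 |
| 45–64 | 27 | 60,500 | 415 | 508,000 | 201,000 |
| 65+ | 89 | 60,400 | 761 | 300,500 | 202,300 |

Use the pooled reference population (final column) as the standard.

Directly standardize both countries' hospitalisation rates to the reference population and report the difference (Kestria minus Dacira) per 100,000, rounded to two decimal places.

Age-specific rates per 100,000 for Kestria: 146.15, 44.63, 147.35.
For Dacira: 281.47, 81.69, 253.24.
Standard total = 536,000; weights = 0.2476, 0.3750, 0.3774.
Kestria: 0.2476×146.15 + 0.3750×44.63 + 0.3774×147.35 = 108.5335 per 100,000.
Dacira: 0.2476×281.47 + 0.3750×81.69 + 0.3774×253.24 = 195.8995 per 100,000.
Difference = 108.5335 − 195.8995 = -87.3659.

-87.37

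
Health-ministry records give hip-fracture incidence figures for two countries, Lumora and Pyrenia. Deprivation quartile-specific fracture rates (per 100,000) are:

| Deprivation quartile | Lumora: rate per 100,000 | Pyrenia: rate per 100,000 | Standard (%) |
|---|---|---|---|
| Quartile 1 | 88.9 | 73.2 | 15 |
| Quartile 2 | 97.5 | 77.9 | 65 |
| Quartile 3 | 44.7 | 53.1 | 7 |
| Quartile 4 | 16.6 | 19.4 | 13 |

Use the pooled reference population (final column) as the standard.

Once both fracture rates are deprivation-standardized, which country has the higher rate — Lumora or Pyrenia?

Lumora

Standard weights: 0.15, 0.65, 0.07, 0.13.
Lumora: 0.1500×88.9 + 0.6500×97.5 + 0.0700×44.7 + 0.1300×16.6 = 81.9970 per 100,000.
Pyrenia: 0.1500×73.2 + 0.6500×77.9 + 0.0700×53.1 + 0.1300×19.4 = 67.8540 per 100,000.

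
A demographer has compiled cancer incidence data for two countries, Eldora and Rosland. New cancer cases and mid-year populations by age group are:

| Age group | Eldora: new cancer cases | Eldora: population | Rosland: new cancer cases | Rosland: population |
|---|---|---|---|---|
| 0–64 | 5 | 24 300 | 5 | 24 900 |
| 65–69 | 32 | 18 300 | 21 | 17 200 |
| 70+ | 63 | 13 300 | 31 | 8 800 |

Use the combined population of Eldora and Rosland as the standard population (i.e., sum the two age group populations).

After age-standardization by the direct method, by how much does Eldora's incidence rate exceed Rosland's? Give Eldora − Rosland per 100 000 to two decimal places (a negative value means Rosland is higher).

Age-specific rates per 100 000 for Eldora: 20.58, 174.86, 473.68.
For Rosland: 20.08, 122.09, 352.27.
Combined standard total = 106 800; weights = 0.4607, 0.3324, 0.2069.
Eldora: 0.4607×20.58 + 0.3324×174.86 + 0.2069×473.68 = 165.6219 per 100 000.
Rosland: 0.4607×20.08 + 0.3324×122.09 + 0.2069×352.27 = 122.7292 per 100 000.
Difference = 165.6219 − 122.7292 = 42.8927.

42.89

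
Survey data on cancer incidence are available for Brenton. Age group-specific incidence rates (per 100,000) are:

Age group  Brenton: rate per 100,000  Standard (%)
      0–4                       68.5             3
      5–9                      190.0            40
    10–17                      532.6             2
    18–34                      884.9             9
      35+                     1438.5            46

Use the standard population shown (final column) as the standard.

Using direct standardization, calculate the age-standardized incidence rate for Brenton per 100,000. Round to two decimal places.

Standard weights: 0.03, 0.40, 0.02, 0.09, 0.46.
Standardized rate: 0.0300×68.5 + 0.4000×190.0 + 0.0200×532.6 + 0.0900×884.9 + 0.4600×1438.5 = 830.0580 per 100,000.

830.06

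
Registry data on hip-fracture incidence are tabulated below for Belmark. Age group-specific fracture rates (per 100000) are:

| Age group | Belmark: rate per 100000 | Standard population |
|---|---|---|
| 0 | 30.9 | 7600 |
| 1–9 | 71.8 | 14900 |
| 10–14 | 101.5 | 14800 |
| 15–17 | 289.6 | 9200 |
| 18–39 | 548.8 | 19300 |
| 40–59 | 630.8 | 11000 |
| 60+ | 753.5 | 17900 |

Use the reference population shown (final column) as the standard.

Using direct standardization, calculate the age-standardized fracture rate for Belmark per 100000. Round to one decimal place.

Standard total = 94700; weights = 0.0803, 0.1573, 0.1563, 0.0971, 0.2038, 0.1162, 0.1890.
Standardized rate: 0.0803×30.9 + 0.1573×71.8 + 0.1563×101.5 + 0.0971×289.6 + 0.2038×548.8 + 0.1162×630.8 + 0.1890×753.5 = 385.3165 per 100000.

385.3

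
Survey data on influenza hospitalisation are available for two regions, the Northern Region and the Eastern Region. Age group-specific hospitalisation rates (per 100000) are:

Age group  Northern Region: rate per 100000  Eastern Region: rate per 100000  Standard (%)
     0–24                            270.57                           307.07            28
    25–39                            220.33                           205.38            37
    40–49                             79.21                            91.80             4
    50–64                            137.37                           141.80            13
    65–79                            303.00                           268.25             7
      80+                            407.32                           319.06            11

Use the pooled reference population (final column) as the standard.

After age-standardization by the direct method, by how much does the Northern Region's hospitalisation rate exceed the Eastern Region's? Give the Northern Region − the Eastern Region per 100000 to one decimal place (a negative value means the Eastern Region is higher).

6.4

Standard weights: 0.28, 0.37, 0.04, 0.13, 0.07, 0.11.
The Northern Region: 0.2800×270.57 + 0.3700×220.33 + 0.0400×79.21 + 0.1300×137.37 + 0.0700×303.00 + 0.1100×407.32 = 244.3234 per 100000.
The Eastern Region: 0.2800×307.07 + 0.3700×205.38 + 0.0400×91.80 + 0.1300×141.80 + 0.0700×268.25 + 0.1100×319.06 = 237.9503 per 100000.
Difference = 244.3234 − 237.9503 = 6.3731.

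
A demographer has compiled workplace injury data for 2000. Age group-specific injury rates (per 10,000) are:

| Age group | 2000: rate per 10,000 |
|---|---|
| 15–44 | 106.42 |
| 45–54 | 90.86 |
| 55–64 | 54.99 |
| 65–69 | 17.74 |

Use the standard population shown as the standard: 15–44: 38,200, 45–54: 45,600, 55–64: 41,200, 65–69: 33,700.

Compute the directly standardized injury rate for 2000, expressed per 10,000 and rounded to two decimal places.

Standard total = 158,700; weights = 0.2407, 0.2873, 0.2596, 0.2124.
Standardized rate: 0.2407×106.42 + 0.2873×90.86 + 0.2596×54.99 + 0.2124×17.74 = 69.7661 per 10,000.

69.77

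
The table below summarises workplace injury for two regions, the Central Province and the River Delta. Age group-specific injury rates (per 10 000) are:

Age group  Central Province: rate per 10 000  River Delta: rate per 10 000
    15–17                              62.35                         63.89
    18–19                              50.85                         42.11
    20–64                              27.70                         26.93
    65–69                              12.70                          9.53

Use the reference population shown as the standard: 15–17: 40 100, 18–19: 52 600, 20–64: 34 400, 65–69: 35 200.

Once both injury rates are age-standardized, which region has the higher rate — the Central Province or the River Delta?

Central Province

Standard total = 162 300; weights = 0.2471, 0.3241, 0.2120, 0.2169.
The Central Province: 0.2471×62.35 + 0.3241×50.85 + 0.2120×27.70 + 0.2169×12.70 = 40.5106 per 10 000.
The River Delta: 0.2471×63.89 + 0.3241×42.11 + 0.2120×26.93 + 0.2169×9.53 = 37.2078 per 10 000.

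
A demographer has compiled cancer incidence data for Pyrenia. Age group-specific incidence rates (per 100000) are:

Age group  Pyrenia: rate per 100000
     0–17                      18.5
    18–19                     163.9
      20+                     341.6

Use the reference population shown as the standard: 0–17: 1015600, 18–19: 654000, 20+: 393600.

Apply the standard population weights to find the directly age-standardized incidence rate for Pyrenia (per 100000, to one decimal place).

126.2

Standard total = 2063200; weights = 0.4922, 0.3170, 0.1908.
Standardized rate: 0.4922×18.5 + 0.3170×163.9 + 0.1908×341.6 = 126.2277 per 100000.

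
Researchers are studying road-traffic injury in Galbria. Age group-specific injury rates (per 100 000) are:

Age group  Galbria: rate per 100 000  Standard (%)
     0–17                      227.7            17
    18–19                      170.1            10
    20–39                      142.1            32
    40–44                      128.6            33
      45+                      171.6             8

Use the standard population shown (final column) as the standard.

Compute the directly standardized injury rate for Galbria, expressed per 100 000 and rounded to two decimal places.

157.36

Standard weights: 0.17, 0.10, 0.32, 0.33, 0.08.
Standardized rate: 0.1700×227.7 + 0.1000×170.1 + 0.3200×142.1 + 0.3300×128.6 + 0.0800×171.6 = 157.3570 per 100 000.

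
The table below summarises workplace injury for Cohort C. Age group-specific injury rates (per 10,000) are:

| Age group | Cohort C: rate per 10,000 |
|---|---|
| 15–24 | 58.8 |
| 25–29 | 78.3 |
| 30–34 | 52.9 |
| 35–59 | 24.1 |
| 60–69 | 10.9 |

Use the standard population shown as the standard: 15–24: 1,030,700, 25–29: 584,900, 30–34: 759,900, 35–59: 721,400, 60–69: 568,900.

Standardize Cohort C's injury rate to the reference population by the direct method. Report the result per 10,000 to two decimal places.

46.43

Standard total = 3,665,800; weights = 0.2812, 0.1596, 0.2073, 0.1968, 0.1552.
Standardized rate: 0.2812×58.8 + 0.1596×78.3 + 0.2073×52.9 + 0.1968×24.1 + 0.1552×10.9 = 46.4260 per 10,000.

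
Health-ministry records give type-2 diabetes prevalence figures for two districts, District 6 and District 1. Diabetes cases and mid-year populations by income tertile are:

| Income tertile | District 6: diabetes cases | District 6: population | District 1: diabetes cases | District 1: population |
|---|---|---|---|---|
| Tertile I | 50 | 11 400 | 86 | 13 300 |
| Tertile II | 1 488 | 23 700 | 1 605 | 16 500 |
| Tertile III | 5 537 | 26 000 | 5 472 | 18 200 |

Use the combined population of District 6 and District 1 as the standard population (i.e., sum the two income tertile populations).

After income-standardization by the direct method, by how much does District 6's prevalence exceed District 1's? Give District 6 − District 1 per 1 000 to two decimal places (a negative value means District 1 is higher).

Income-specific rates per 1 000 for District 6: 4.386, 62.785, 212.962.
For District 1: 6.466, 97.273, 300.659.
Combined standard total = 109 100; weights = 0.2264, 0.3685, 0.4051.
District 6: 0.2264×4.386 + 0.3685×62.785 + 0.4051×212.962 = 110.4050 per 1 000.
District 1: 0.2264×6.466 + 0.3685×97.273 + 0.4051×300.659 = 159.1129 per 1 000.
Difference = 110.4050 − 159.1129 = -48.7080.

-48.71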